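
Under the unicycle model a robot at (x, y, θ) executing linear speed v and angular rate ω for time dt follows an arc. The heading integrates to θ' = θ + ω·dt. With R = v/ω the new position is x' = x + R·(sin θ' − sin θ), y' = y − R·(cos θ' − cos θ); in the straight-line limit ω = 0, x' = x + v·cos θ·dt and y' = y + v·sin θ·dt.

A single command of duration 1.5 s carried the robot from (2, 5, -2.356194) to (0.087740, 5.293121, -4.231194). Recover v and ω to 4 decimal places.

v = 1.5000, ω = -1.2500

Δθ = -4.231194 − -2.356194 = -1.875000
ω = Δθ/dt = -1.875000/1.5 = -1.2500
R = Δx/(sin θ' − sin θ) = -1.2000
v = R·ω = -1.2000·-1.2500 = 1.5000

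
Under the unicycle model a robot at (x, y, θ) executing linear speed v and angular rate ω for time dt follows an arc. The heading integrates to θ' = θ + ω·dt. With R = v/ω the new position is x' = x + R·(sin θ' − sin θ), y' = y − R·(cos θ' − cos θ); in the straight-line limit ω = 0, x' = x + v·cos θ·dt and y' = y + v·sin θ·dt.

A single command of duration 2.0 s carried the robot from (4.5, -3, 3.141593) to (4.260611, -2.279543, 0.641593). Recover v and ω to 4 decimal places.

v = 0.5000, ω = -1.2500

Δθ = 0.641593 − 3.141593 = -2.500000
ω = Δθ/dt = -2.500000/2.0 = -1.2500
R = −Δy/(cos θ' − cos θ) = -0.4000
v = R·ω = -0.4000·-1.2500 = 0.5000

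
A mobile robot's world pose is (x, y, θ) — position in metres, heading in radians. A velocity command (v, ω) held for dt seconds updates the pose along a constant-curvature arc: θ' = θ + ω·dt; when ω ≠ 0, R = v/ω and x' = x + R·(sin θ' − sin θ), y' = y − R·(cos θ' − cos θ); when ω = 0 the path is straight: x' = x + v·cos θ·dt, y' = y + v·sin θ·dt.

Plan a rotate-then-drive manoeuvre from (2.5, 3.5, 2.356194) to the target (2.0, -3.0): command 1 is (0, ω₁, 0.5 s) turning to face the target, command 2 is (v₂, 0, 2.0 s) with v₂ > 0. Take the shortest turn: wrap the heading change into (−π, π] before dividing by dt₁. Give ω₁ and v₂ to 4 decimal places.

ω₁ = 4.5588, v₂ = 3.2596

heading to target = atan2(-3−3.5, 2−2.5) = -1.6476
Δθ = wrap(-1.6476 − 2.3562) = 2.2794; ω₁ = Δθ/dt₁ = 4.5588
distance = √((2−2.5)² + (-3−3.5)²) = 6.5192; v₂ = distance/dt₂ = 3.2596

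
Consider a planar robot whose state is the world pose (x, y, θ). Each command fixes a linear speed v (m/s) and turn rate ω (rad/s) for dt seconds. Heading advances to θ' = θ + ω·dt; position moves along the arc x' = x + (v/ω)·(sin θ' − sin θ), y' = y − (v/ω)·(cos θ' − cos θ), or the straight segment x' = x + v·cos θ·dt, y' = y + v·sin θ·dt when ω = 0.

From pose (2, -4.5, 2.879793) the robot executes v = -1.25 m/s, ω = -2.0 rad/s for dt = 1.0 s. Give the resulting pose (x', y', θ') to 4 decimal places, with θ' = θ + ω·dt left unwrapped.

θ' = 2.8798 + -2.0·1.0 = 0.8798
R = v/ω = -1.25/-2.0 = 0.6250
x' = 2 + 0.6250·(sin 0.8798 − sin 2.8798) = 2.3199
y' = -4.5 − 0.6250·(cos 0.8798 − cos 2.8798) = -5.5020

(2.3199, -5.5020, 0.8798)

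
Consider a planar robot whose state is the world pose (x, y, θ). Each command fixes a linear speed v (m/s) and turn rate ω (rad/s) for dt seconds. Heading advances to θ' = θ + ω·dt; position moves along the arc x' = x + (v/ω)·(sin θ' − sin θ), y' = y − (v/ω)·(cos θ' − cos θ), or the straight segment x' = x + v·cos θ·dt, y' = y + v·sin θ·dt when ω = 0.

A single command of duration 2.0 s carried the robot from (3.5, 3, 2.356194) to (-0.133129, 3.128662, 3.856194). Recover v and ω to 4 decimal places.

v = 2.0000, ω = 0.7500

Δθ = 3.856194 − 2.356194 = 1.500000
ω = Δθ/dt = 1.500000/2.0 = 0.7500
R = Δx/(sin θ' − sin θ) = 2.6667
v = R·ω = 2.6667·0.7500 = 2.0000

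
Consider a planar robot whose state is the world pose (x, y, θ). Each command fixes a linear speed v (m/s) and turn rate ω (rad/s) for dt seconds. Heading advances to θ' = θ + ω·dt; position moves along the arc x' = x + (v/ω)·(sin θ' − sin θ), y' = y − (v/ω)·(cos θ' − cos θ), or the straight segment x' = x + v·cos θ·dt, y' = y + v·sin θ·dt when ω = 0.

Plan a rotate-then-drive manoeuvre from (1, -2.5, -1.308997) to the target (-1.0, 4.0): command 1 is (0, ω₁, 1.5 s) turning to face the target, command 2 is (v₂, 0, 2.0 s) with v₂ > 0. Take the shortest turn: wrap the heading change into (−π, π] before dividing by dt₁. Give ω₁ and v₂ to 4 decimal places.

ω₁ = -2.0699, v₂ = 3.4004

heading to target = atan2(4−-2.5, -1−1) = 1.8693
Δθ = wrap(1.8693 − -1.3090) = -3.1049; ω₁ = Δθ/dt₁ = -2.0699
distance = √((-1−1)² + (4−-2.5)²) = 6.8007; v₂ = distance/dt₂ = 3.4004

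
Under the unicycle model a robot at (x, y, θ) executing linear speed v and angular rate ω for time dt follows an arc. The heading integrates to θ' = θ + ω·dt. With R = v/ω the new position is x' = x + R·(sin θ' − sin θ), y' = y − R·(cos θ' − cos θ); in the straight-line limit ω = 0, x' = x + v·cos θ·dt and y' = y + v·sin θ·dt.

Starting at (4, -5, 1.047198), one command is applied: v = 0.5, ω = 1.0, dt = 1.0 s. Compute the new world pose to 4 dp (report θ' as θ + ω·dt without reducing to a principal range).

(4.0113, -4.5207, 2.0472)

θ' = 1.0472 + 1.0·1.0 = 2.0472
R = v/ω = 0.5/1.0 = 0.5000
x' = 4 + 0.5000·(sin 2.0472 − sin 1.0472) = 4.0113
y' = -5 − 0.5000·(cos 2.0472 − cos 1.0472) = -4.5207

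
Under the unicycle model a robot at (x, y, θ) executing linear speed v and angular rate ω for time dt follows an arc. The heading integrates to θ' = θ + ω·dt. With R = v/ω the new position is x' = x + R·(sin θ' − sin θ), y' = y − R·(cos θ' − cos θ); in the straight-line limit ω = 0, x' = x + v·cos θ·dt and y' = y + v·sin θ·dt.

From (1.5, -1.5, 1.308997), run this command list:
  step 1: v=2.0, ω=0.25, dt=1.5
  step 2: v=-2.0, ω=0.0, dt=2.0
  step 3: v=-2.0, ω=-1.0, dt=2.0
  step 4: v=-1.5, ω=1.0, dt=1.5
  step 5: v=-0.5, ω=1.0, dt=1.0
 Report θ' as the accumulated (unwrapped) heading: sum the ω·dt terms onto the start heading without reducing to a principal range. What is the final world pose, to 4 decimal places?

step 1: θ'=1.6840 (R=8.0000) → pose (1.7214, 1.4742, 1.6840)
step 2: θ'=1.6840 (straight) → pose (2.1732, -2.5002, 1.6840)
step 3: θ'=-0.3160 (R=2.0000) → pose (-0.4355, -4.6271, -0.3160)
step 4: θ'=1.1840 (R=-1.5000) → pose (-2.2908, -5.4870, 1.1840)
step 5: θ'=2.1840 (R=-0.5000) → pose (-2.2367, -5.9633, 2.1840)

(-2.2367, -5.9633, 2.1840)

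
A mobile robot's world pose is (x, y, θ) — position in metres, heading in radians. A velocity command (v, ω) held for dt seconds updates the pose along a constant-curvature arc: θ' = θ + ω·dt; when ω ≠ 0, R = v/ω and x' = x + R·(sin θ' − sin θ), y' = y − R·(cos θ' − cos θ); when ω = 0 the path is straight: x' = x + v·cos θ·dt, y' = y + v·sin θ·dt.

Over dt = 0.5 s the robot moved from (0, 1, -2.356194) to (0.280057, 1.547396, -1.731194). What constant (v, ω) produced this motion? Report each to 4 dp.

v = -1.2500, ω = 1.2500

Δθ = -1.731194 − -2.356194 = 0.625000
ω = Δθ/dt = 0.625000/0.5 = 1.2500
R = −Δy/(cos θ' − cos θ) = -1.0000
v = R·ω = -1.0000·1.2500 = -1.2500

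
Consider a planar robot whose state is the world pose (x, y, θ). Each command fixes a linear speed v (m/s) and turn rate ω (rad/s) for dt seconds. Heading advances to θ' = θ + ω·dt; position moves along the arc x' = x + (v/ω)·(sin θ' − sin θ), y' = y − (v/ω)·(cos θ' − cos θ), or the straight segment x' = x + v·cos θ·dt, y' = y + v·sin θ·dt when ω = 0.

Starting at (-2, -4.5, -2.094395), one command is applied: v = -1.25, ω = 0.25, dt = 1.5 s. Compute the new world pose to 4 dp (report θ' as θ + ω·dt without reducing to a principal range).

θ' = -2.0944 + 0.25·1.5 = -1.7194
R = v/ω = -1.25/0.25 = -5.0000
x' = -2 + -5.0000·(sin -1.7194 − sin -2.0944) = -1.3852
y' = -4.5 − -5.0000·(cos -1.7194 − cos -2.0944) = -2.7403

(-1.3852, -2.7403, -1.7194)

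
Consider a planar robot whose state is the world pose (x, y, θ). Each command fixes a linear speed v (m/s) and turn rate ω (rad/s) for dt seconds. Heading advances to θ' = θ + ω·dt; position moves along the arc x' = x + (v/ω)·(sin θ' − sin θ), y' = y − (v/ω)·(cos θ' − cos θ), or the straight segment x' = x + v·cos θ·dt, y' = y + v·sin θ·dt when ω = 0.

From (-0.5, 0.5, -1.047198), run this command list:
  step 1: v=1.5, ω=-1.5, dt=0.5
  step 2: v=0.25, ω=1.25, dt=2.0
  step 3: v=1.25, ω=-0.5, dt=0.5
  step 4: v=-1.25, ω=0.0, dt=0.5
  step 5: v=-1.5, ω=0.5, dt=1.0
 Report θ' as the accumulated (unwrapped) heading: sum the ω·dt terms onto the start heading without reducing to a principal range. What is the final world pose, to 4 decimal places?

(-1.2399, -1.3144, 0.9528)

step 1: θ'=-1.7972 (R=-1.0000) → pose (-0.3915, -0.2245, -1.7972)
step 2: θ'=0.7028 (R=0.2000) → pose (-0.0674, -0.4220, 0.7028)
step 3: θ'=0.4528 (R=-2.5000) → pose (0.4548, -0.0815, 0.4528)
step 4: θ'=0.4528 (straight) → pose (-0.1072, -0.3549, 0.4528)
step 5: θ'=0.9528 (R=-3.0000) → pose (-1.2399, -1.3144, 0.9528)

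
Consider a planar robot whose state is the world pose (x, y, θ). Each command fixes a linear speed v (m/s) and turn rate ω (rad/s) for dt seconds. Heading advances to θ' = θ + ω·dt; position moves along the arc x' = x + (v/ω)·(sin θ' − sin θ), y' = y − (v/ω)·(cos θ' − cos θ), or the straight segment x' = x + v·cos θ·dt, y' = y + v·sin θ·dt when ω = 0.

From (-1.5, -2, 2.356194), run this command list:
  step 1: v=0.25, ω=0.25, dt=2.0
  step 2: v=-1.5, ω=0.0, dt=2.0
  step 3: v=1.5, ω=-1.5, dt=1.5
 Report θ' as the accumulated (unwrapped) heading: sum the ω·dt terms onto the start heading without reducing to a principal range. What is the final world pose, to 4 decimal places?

(0.6649, -0.8108, 0.6062)

step 1: θ'=2.8562 (R=1.0000) → pose (-1.9256, -1.7476, 2.8562)
step 2: θ'=2.8562 (straight) → pose (0.9531, -2.5922, 2.8562)
step 3: θ'=0.6062 (R=-1.0000) → pose (0.6649, -0.8108, 0.6062)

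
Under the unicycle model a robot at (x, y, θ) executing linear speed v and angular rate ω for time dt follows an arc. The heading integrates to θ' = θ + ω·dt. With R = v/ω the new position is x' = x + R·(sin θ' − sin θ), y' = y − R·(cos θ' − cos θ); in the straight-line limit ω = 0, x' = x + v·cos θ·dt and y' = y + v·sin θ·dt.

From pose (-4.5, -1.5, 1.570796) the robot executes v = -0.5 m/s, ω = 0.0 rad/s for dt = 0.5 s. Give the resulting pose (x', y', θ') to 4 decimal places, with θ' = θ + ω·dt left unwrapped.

θ' = 1.5708 + 0.0·0.5 = 1.5708
ω = 0 → straight: x' = -4.5 + -0.5·cos(1.5708)·0.5 = -4.5000
y' = -1.5 + -0.5·sin(1.5708)·0.5 = -1.7500

(-4.5000, -1.7500, 1.5708)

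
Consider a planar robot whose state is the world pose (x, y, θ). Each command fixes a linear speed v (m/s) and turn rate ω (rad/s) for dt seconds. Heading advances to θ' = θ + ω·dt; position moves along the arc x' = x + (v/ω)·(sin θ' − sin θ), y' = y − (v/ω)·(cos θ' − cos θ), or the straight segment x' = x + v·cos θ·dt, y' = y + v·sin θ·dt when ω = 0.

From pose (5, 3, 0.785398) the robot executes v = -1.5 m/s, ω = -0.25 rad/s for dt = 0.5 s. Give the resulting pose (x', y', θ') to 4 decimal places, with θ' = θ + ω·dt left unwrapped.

θ' = 0.7854 + -0.25·0.5 = 0.6604
R = v/ω = -1.5/-0.25 = 6.0000
x' = 5 + 6.0000·(sin 0.6604 − sin 0.7854) = 4.4379
y' = 3 − 6.0000·(cos 0.6604 − cos 0.7854) = 2.5042

(4.4379, 2.5042, 0.6604)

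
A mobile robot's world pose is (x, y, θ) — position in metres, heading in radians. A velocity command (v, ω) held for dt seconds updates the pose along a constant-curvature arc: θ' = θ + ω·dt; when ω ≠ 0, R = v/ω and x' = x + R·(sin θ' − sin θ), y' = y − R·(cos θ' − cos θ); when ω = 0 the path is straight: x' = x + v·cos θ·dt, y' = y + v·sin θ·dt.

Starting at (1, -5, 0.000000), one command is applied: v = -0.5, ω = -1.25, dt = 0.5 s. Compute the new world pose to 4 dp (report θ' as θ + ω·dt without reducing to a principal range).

(0.7660, -4.9244, -0.6250)

θ' = 0.0000 + -1.25·0.5 = -0.6250
R = v/ω = -0.5/-1.25 = 0.4000
x' = 1 + 0.4000·(sin -0.6250 − sin 0.0000) = 0.7660
y' = -5 − 0.4000·(cos -0.6250 − cos 0.0000) = -4.9244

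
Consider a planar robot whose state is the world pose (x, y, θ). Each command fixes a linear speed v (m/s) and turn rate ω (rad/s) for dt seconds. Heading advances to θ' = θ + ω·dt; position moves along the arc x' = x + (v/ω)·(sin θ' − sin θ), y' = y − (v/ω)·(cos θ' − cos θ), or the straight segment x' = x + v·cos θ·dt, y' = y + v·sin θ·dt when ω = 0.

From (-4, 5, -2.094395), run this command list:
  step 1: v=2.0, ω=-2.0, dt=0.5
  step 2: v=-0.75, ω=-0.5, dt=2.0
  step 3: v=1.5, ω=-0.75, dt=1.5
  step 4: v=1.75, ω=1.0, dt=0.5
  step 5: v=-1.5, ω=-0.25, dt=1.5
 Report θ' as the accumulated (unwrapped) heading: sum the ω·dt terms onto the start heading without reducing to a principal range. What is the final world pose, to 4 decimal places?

(-3.8561, 4.6446, -5.0944)

step 1: θ'=-3.0944 (R=-1.0000) → pose (-4.8188, 4.5011, -3.0944)
step 2: θ'=-4.0944 (R=1.5000) → pose (-3.5255, 3.8719, -4.0944)
step 3: θ'=-5.2194 (R=-2.0000) → pose (-3.6438, 6.0018, -5.2194)
step 4: θ'=-4.7194 (R=1.7500) → pose (-3.4237, 6.8393, -4.7194)
step 5: θ'=-5.0944 (R=6.0000) → pose (-3.8561, 4.6446, -5.0944)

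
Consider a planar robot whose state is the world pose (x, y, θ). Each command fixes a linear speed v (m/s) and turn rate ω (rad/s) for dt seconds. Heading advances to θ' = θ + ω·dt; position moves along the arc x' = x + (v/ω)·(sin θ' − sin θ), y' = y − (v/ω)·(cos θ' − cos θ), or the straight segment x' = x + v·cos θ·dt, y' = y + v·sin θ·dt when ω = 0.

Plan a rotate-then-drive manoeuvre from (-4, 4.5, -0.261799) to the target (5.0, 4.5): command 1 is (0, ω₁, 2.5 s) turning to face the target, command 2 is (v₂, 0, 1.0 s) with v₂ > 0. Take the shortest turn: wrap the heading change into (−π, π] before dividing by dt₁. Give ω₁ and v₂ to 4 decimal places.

heading to target = atan2(4.5−4.5, 5−-4) = 0.0000
Δθ = wrap(0.0000 − -0.2618) = 0.2618; ω₁ = Δθ/dt₁ = 0.1047
distance = √((5−-4)² + (4.5−4.5)²) = 9.0000; v₂ = distance/dt₂ = 9.0000

ω₁ = 0.1047, v₂ = 9.0000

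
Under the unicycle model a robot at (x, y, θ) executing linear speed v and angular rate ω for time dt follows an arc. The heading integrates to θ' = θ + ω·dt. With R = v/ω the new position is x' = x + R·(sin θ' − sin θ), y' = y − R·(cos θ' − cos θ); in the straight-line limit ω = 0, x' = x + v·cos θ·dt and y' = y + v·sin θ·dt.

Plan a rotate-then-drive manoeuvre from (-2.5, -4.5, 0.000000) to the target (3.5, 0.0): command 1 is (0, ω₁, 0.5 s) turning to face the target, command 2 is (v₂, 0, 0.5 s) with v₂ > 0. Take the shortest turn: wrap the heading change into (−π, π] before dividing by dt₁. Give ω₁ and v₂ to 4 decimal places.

heading to target = atan2(0−-4.5, 3.5−-2.5) = 0.6435
Δθ = wrap(0.6435 − 0.0000) = 0.6435; ω₁ = Δθ/dt₁ = 1.2870
distance = √((3.5−-2.5)² + (0−-4.5)²) = 7.5000; v₂ = distance/dt₂ = 15.0000

ω₁ = 1.2870, v₂ = 15.0000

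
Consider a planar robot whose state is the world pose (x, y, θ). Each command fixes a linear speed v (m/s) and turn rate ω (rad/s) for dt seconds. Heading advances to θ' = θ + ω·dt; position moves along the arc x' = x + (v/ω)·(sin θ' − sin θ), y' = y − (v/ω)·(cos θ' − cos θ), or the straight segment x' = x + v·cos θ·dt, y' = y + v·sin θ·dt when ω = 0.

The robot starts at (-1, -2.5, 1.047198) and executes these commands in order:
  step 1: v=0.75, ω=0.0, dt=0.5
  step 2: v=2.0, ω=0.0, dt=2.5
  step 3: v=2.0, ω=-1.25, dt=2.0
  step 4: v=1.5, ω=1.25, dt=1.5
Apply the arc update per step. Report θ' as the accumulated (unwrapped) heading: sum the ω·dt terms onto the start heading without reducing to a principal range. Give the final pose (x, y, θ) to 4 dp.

step 1: θ'=1.0472 (straight) → pose (-0.8125, -2.1752, 1.0472)
step 2: θ'=1.0472 (straight) → pose (1.6875, 2.1549, 1.0472)
step 3: θ'=-1.4528 (R=-1.6000) → pose (4.6620, 1.5432, -1.4528)
step 4: θ'=0.4222 (R=1.2000) → pose (6.3454, 0.5899, 0.4222)

(6.3454, 0.5899, 0.4222)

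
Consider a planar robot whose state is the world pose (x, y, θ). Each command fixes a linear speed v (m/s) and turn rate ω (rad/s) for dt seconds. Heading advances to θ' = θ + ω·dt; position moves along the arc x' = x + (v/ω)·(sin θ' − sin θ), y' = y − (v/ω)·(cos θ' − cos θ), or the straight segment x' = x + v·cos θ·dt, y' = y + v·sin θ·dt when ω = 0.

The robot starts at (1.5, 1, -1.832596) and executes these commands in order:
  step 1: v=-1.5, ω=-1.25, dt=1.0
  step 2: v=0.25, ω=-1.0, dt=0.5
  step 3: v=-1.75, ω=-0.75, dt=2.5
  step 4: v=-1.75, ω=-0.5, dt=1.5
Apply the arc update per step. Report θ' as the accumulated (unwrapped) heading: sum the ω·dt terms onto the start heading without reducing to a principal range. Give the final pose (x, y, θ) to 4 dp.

step 1: θ'=-3.0826 (R=1.2000) → pose (2.5884, 1.8873, -3.0826)
step 2: θ'=-3.5826 (R=-0.2500) → pose (2.4669, 1.9108, -3.5826)
step 3: θ'=-5.4576 (R=2.3333) → pose (3.1858, -1.7816, -5.4576)
step 4: θ'=-6.2076 (R=3.5000) → pose (0.8778, -2.8981, -6.2076)

(0.8778, -2.8981, -6.2076)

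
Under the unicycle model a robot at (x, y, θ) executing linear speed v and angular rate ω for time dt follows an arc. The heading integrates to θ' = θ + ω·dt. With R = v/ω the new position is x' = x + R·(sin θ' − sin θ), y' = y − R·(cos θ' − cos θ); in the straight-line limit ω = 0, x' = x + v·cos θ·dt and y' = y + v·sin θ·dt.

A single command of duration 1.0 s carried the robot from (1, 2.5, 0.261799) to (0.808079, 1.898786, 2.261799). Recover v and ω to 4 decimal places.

v = -0.7500, ω = 2.0000

Δθ = 2.261799 − 0.261799 = 2.000000
ω = Δθ/dt = 2.000000/1.0 = 2.0000
R = −Δy/(cos θ' − cos θ) = -0.3750
v = R·ω = -0.3750·2.0000 = -0.7500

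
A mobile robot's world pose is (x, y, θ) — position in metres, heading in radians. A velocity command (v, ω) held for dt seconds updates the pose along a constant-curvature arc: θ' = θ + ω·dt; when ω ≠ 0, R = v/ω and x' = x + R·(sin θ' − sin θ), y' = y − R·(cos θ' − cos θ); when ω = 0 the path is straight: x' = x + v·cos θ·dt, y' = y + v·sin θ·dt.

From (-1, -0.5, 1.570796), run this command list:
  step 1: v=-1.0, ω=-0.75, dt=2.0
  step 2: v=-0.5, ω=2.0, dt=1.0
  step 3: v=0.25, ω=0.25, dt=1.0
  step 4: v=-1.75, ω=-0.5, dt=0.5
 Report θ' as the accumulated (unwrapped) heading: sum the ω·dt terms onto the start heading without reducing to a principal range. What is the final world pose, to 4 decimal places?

(-2.0760, -2.7048, 2.0708)

step 1: θ'=0.0708 (R=1.3333) → pose (-2.2390, -1.8300, 0.0708)
step 2: θ'=2.0708 (R=-0.2500) → pose (-2.4407, -2.1992, 2.0708)
step 3: θ'=2.3208 (R=1.0000) → pose (-2.5866, -1.9970, 2.3208)
step 4: θ'=2.0708 (R=3.5000) → pose (-2.0760, -2.7048, 2.0708)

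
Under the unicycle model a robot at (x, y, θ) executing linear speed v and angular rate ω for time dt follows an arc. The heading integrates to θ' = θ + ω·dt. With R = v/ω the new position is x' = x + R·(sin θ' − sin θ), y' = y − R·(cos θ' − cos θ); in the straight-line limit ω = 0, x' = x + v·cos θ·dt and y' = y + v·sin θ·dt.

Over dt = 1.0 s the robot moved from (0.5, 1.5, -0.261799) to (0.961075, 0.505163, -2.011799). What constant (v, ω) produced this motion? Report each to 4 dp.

Δθ = -2.011799 − -0.261799 = -1.750000
ω = Δθ/dt = -1.750000/1.0 = -1.7500
R = −Δy/(cos θ' − cos θ) = -0.7143
v = R·ω = -0.7143·-1.7500 = 1.2500

v = 1.2500, ω = -1.7500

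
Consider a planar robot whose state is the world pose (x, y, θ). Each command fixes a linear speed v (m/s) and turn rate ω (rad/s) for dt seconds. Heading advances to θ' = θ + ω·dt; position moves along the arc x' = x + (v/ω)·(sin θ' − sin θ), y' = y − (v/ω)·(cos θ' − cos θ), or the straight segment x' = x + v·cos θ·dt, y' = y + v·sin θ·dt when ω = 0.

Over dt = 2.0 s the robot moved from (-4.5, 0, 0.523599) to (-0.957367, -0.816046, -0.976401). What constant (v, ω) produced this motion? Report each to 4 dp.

v = 2.0000, ω = -0.7500

Δθ = -0.976401 − 0.523599 = -1.500000
ω = Δθ/dt = -1.500000/2.0 = -0.7500
R = Δx/(sin θ' − sin θ) = -2.6667
v = R·ω = -2.6667·-0.7500 = 2.0000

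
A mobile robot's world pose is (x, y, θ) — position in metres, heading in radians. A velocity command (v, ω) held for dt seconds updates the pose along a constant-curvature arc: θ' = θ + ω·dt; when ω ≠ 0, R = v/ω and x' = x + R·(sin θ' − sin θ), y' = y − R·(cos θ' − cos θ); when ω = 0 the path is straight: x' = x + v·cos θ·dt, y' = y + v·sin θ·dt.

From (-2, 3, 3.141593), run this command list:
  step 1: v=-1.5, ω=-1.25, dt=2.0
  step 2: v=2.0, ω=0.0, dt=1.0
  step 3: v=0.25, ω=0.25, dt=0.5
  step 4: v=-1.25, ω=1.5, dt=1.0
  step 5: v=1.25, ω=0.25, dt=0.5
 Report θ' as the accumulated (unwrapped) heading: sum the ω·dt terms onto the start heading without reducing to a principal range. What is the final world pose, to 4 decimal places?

step 1: θ'=0.6416 (R=1.2000) → pose (-1.2818, 0.8386, 0.6416)
step 2: θ'=0.6416 (straight) → pose (0.3205, 2.0356, 0.6416)
step 3: θ'=0.7666 (R=1.0000) → pose (0.4157, 2.1164, 0.7666)
step 4: θ'=2.2666 (R=-0.8333) → pose (0.3541, 0.9820, 2.2666)
step 5: θ'=2.3916 (R=5.0000) → pose (-0.0754, 1.4355, 2.3916)

(-0.0754, 1.4355, 2.3916)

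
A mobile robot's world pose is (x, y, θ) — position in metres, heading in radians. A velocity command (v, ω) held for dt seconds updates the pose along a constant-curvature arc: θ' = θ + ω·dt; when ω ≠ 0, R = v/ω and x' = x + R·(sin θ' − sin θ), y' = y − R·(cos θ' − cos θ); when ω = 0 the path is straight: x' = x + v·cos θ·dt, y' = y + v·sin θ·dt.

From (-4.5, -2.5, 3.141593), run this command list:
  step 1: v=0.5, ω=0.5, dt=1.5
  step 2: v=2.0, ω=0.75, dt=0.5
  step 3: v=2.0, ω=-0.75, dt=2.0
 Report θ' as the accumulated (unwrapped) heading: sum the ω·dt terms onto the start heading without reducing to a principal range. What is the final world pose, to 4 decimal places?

(-9.1528, -4.9012, 2.7666)

step 1: θ'=3.8916 (R=1.0000) → pose (-5.1816, -2.7683, 3.8916)
step 2: θ'=4.2666 (R=2.6667) → pose (-5.7700, -3.5697, 4.2666)
step 3: θ'=2.7666 (R=-2.6667) → pose (-9.1528, -4.9012, 2.7666)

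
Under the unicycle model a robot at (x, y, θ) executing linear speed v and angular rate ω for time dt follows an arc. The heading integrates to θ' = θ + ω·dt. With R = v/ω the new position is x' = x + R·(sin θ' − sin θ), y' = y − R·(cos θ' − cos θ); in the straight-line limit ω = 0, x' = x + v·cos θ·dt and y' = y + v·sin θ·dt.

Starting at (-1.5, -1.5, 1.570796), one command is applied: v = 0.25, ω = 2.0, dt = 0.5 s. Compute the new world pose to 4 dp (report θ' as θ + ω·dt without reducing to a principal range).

(-1.5575, -1.3948, 2.5708)

θ' = 1.5708 + 2.0·0.5 = 2.5708
R = v/ω = 0.25/2.0 = 0.1250
x' = -1.5 + 0.1250·(sin 2.5708 − sin 1.5708) = -1.5575
y' = -1.5 − 0.1250·(cos 2.5708 − cos 1.5708) = -1.3948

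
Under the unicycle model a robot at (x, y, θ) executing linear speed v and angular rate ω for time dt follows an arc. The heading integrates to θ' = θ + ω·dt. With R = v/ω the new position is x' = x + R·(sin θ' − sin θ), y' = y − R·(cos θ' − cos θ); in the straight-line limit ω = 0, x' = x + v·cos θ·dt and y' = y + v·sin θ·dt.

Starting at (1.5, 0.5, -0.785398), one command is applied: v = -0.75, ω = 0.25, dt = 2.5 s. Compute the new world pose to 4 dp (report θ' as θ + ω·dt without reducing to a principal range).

θ' = -0.7854 + 0.25·2.5 = -0.1604
R = v/ω = -0.75/0.25 = -3.0000
x' = 1.5 + -3.0000·(sin -0.1604 − sin -0.7854) = -0.1422
y' = 0.5 − -3.0000·(cos -0.1604 − cos -0.7854) = 1.3402

(-0.1422, 1.3402, -0.1604)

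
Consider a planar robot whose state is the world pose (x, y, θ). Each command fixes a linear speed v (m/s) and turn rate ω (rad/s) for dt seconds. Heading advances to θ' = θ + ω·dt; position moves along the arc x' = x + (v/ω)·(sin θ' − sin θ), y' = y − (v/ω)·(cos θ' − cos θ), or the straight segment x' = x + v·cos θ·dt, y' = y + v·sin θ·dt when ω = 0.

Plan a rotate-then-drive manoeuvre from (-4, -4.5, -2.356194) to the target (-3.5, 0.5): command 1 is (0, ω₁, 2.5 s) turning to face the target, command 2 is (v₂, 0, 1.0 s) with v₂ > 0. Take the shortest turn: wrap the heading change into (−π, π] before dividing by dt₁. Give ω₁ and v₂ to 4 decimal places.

heading to target = atan2(0.5−-4.5, -3.5−-4) = 1.4711
Δθ = wrap(1.4711 − -2.3562) = -2.4559; ω₁ = Δθ/dt₁ = -0.9823
distance = √((-3.5−-4)² + (0.5−-4.5)²) = 5.0249; v₂ = distance/dt₂ = 5.0249

ω₁ = -0.9823, v₂ = 5.0249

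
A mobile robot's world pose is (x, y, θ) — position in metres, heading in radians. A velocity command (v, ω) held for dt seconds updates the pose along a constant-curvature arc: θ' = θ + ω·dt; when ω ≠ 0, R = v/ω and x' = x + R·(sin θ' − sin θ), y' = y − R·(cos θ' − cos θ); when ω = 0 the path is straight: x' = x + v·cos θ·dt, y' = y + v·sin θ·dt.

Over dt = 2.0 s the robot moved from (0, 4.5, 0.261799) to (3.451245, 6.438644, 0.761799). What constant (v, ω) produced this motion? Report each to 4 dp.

v = 2.0000, ω = 0.2500

Δθ = 0.761799 − 0.261799 = 0.500000
ω = Δθ/dt = 0.500000/2.0 = 0.2500
R = Δx/(sin θ' − sin θ) = 8.0000
v = R·ω = 8.0000·0.2500 = 2.0000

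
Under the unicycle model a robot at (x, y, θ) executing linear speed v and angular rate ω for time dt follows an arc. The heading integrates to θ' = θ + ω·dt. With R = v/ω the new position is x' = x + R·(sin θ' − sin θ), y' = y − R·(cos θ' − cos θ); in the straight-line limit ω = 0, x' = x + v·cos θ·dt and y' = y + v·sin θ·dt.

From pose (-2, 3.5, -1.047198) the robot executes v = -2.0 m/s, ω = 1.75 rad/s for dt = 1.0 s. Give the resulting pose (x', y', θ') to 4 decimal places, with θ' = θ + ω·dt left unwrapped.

(-3.7284, 3.8006, 0.7028)

θ' = -1.0472 + 1.75·1.0 = 0.7028
R = v/ω = -2.0/1.75 = -1.1429
x' = -2 + -1.1429·(sin 0.7028 − sin -1.0472) = -3.7284
y' = 3.5 − -1.1429·(cos 0.7028 − cos -1.0472) = 3.8006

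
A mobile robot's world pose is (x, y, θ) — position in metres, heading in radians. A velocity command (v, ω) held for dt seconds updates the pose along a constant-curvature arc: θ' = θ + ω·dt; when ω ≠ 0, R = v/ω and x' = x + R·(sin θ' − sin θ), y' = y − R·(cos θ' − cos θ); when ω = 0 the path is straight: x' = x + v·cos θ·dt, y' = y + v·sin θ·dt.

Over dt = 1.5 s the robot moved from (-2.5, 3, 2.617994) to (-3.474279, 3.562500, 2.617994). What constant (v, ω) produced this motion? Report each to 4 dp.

Δθ = 2.617994 − 2.617994 = 0.000000
ω = Δθ/dt = 0.000000/1.5 = 0.0000
ω = 0 → v = (Δx·cos θ + Δy·sin θ)/dt = 0.7500

v = 0.7500, ω = 0.0000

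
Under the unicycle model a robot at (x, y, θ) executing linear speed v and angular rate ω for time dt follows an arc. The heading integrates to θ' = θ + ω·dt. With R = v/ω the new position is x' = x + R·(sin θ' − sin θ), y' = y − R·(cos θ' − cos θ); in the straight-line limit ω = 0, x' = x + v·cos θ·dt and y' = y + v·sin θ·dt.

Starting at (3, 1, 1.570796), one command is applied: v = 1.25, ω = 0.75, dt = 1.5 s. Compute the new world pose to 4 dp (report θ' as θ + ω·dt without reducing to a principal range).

(2.0520, 2.5038, 2.6958)

θ' = 1.5708 + 0.75·1.5 = 2.6958
R = v/ω = 1.25/0.75 = 1.6667
x' = 3 + 1.6667·(sin 2.6958 − sin 1.5708) = 2.0520
y' = 1 − 1.6667·(cos 2.6958 − cos 1.5708) = 2.5038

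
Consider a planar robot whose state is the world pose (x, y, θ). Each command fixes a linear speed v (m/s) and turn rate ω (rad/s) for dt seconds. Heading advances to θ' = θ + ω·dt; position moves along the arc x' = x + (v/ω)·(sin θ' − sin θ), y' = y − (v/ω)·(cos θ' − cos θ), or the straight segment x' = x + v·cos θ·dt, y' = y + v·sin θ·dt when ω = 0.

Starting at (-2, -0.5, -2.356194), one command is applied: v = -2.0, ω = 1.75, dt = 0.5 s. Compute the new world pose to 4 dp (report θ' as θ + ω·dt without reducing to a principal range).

(-1.6698, 0.4104, -1.4812)

θ' = -2.3562 + 1.75·0.5 = -1.4812
R = v/ω = -2.0/1.75 = -1.1429
x' = -2 + -1.1429·(sin -1.4812 − sin -2.3562) = -1.6698
y' = -0.5 − -1.1429·(cos -1.4812 − cos -2.3562) = 0.4104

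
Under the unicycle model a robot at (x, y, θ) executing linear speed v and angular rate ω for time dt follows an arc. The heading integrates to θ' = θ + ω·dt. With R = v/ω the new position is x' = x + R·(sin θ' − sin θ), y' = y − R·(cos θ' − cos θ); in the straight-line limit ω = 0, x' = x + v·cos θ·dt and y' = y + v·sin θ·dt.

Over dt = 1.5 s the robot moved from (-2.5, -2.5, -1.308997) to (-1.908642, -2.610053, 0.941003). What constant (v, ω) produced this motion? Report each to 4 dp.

v = 0.5000, ω = 1.5000

Δθ = 0.941003 − -1.308997 = 2.250000
ω = Δθ/dt = 2.250000/1.5 = 1.5000
R = Δx/(sin θ' − sin θ) = 0.3333
v = R·ω = 0.3333·1.5000 = 0.5000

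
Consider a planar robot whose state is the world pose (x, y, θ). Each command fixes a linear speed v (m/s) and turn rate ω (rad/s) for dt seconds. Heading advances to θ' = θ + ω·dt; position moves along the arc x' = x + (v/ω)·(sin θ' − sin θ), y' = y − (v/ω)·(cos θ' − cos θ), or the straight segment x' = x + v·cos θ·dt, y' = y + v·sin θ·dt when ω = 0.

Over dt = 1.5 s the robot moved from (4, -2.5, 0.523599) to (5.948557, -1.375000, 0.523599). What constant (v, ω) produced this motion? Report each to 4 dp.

v = 1.5000, ω = 0.0000

Δθ = 0.523599 − 0.523599 = 0.000000
ω = Δθ/dt = 0.000000/1.5 = 0.0000
ω = 0 → v = (Δx·cos θ + Δy·sin θ)/dt = 1.5000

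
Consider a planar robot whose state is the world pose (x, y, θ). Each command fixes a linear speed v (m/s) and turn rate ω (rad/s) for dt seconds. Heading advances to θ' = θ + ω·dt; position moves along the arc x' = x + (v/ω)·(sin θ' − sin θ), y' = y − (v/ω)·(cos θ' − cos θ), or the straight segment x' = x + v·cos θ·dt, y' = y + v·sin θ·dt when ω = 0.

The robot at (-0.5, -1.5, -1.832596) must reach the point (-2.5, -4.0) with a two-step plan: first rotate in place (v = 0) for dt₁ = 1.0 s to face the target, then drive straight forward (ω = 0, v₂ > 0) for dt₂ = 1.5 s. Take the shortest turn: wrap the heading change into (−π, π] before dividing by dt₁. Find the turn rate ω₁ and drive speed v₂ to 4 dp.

heading to target = atan2(-4−-1.5, -2.5−-0.5) = -2.2455
Δθ = wrap(-2.2455 − -1.8326) = -0.4129; ω₁ = Δθ/dt₁ = -0.4129
distance = √((-2.5−-0.5)² + (-4−-1.5)²) = 3.2016; v₂ = distance/dt₂ = 2.1344

ω₁ = -0.4129, v₂ = 2.1344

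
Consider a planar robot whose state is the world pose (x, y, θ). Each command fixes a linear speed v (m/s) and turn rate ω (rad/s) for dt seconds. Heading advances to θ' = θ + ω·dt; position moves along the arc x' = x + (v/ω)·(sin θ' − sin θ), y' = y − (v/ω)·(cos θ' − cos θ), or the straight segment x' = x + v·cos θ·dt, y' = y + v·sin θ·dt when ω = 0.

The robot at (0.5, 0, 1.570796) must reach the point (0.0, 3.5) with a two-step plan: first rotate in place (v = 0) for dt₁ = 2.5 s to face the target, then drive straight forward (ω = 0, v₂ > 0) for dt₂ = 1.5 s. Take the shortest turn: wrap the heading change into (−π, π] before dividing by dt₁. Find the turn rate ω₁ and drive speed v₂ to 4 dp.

ω₁ = 0.0568, v₂ = 2.3570

heading to target = atan2(3.5−0, 0−0.5) = 1.7127
Δθ = wrap(1.7127 − 1.5708) = 0.1419; ω₁ = Δθ/dt₁ = 0.0568
distance = √((0−0.5)² + (3.5−0)²) = 3.5355; v₂ = distance/dt₂ = 2.3570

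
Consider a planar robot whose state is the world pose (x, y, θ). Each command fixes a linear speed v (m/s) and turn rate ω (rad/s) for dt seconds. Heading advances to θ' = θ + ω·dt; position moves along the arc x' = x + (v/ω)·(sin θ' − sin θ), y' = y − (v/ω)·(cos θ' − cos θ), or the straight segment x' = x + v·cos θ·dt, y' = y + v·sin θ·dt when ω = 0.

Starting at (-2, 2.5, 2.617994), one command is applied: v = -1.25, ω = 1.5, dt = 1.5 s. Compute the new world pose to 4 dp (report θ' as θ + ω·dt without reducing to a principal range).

(-0.7601, 3.3508, 4.8680)

θ' = 2.6180 + 1.5·1.5 = 4.8680
R = v/ω = -1.25/1.5 = -0.8333
x' = -2 + -0.8333·(sin 4.8680 − sin 2.6180) = -0.7601
y' = 2.5 − -0.8333·(cos 4.8680 − cos 2.6180) = 3.3508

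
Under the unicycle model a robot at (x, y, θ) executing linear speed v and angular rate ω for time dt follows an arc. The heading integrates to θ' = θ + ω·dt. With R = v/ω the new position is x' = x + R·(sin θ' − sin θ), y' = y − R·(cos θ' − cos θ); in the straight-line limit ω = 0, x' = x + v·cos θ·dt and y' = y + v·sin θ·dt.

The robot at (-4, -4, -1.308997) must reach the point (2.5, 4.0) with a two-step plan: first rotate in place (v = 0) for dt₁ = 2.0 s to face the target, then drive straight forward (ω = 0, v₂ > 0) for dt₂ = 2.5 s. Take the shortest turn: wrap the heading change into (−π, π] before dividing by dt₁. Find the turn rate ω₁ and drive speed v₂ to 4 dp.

ω₁ = 1.0987, v₂ = 4.1231

heading to target = atan2(4−-4, 2.5−-4) = 0.8885
Δθ = wrap(0.8885 − -1.3090) = 2.1975; ω₁ = Δθ/dt₁ = 1.0987
distance = √((2.5−-4)² + (4−-4)²) = 10.3078; v₂ = distance/dt₂ = 4.1231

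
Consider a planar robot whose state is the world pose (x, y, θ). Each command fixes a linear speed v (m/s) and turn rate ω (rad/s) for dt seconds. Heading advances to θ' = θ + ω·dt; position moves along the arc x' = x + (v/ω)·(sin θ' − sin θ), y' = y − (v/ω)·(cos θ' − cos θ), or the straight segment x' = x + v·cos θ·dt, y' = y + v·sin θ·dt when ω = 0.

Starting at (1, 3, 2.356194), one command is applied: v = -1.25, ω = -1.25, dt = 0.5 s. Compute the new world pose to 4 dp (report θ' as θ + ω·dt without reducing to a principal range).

(1.2801, 2.4526, 1.7312)

θ' = 2.3562 + -1.25·0.5 = 1.7312
R = v/ω = -1.25/-1.25 = 1.0000
x' = 1 + 1.0000·(sin 1.7312 − sin 2.3562) = 1.2801
y' = 3 − 1.0000·(cos 1.7312 − cos 2.3562) = 2.4526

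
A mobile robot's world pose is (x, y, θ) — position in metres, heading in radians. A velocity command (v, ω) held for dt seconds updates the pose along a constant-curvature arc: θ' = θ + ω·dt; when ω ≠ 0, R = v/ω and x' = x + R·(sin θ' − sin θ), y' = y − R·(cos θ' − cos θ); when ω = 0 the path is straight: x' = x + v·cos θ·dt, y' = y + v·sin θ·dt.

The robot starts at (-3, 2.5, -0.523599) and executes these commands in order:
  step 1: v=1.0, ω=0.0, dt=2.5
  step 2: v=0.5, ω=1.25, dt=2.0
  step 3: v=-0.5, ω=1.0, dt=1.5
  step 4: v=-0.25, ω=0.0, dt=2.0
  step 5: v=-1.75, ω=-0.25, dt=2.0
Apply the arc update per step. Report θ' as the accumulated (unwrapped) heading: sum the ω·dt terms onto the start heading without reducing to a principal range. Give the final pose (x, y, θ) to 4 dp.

(4.2798, 1.9370, 2.9764)

step 1: θ'=-0.5236 (straight) → pose (-0.8349, 1.2500, -0.5236)
step 2: θ'=1.9764 (R=0.4000) → pose (-0.2674, 1.7542, 1.9764)
step 3: θ'=3.4764 (R=-0.5000) → pose (0.3563, 1.4793, 3.4764)
step 4: θ'=3.4764 (straight) → pose (0.8286, 1.6436, 3.4764)
step 5: θ'=2.9764 (R=7.0000) → pose (4.2798, 1.9370, 2.9764)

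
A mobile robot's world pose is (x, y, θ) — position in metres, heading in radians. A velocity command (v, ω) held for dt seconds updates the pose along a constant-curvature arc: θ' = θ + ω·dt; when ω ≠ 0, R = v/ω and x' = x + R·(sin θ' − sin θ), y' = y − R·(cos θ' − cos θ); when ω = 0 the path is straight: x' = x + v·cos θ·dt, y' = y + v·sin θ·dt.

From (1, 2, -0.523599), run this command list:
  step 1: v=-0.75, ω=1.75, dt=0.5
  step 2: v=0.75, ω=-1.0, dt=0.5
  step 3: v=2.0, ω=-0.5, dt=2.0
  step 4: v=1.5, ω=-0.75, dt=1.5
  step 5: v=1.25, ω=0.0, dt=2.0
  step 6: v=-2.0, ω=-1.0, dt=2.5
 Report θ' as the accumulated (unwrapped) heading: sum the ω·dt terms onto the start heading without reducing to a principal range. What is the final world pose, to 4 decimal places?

(5.6721, -5.6830, -4.7736)

step 1: θ'=0.3514 (R=-0.4286) → pose (0.6382, 2.0312, 0.3514)
step 2: θ'=-0.1486 (R=-0.7500) → pose (1.0074, 2.0688, -0.1486)
step 3: θ'=-1.1486 (R=-4.0000) → pose (4.0639, -0.2481, -1.1486)
step 4: θ'=-2.2736 (R=-2.0000) → pose (3.7656, -2.3603, -2.2736)
step 5: θ'=-2.2736 (straight) → pose (2.1497, -4.2679, -2.2736)
step 6: θ'=-4.7736 (R=2.0000) → pose (5.6721, -5.6830, -4.7736)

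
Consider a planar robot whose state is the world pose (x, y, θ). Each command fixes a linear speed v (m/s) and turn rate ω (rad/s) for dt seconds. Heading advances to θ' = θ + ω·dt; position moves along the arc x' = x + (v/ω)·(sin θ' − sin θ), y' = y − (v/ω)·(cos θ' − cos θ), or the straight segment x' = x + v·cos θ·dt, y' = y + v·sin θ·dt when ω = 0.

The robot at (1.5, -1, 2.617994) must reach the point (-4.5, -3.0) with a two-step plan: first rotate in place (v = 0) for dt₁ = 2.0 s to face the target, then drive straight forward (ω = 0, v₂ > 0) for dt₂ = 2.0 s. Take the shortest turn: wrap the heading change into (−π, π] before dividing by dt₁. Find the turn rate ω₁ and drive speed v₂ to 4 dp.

ω₁ = 0.4227, v₂ = 3.1623

heading to target = atan2(-3−-1, -4.5−1.5) = -2.8198
Δθ = wrap(-2.8198 − 2.6180) = 0.8453; ω₁ = Δθ/dt₁ = 0.4227
distance = √((-4.5−1.5)² + (-3−-1)²) = 6.3246; v₂ = distance/dt₂ = 3.1623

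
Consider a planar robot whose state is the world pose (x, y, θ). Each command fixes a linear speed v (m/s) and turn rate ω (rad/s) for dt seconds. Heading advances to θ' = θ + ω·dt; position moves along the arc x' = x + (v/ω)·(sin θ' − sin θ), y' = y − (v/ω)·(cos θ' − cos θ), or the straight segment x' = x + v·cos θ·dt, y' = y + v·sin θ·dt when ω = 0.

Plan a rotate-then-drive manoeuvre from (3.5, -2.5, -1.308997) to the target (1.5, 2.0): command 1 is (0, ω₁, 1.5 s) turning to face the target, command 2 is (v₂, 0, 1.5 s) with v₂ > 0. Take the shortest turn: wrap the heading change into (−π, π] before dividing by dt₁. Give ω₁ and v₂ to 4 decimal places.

heading to target = atan2(2−-2.5, 1.5−3.5) = 1.9890
Δθ = wrap(1.9890 − -1.3090) = -2.9852; ω₁ = Δθ/dt₁ = -1.9901
distance = √((1.5−3.5)² + (2−-2.5)²) = 4.9244; v₂ = distance/dt₂ = 3.2830

ω₁ = -1.9901, v₂ = 3.2830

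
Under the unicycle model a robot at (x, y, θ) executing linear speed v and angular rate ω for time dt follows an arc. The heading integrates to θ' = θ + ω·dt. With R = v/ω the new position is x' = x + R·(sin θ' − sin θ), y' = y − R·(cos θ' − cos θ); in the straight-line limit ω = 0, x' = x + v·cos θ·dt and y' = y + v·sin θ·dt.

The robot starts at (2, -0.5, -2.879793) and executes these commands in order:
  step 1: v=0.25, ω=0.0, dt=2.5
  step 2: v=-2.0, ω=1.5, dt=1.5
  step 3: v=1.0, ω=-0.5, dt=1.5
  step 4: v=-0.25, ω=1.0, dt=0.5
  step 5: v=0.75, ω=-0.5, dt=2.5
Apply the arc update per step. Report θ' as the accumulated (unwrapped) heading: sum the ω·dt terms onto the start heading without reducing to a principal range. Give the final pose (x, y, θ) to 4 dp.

(2.6852, -1.1725, -2.1298)

step 1: θ'=-2.8798 (straight) → pose (1.3963, -0.6618, -2.8798)
step 2: θ'=-0.6298 (R=-1.3333) → pose (1.8365, 1.7037, -0.6298)
step 3: θ'=-1.3798 (R=-2.0000) → pose (2.6222, 0.4671, -1.3798)
step 4: θ'=-0.8798 (R=-0.2500) → pose (2.5694, 0.5789, -0.8798)
step 5: θ'=-2.1298 (R=-1.5000) → pose (2.6852, -1.1725, -2.1298)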